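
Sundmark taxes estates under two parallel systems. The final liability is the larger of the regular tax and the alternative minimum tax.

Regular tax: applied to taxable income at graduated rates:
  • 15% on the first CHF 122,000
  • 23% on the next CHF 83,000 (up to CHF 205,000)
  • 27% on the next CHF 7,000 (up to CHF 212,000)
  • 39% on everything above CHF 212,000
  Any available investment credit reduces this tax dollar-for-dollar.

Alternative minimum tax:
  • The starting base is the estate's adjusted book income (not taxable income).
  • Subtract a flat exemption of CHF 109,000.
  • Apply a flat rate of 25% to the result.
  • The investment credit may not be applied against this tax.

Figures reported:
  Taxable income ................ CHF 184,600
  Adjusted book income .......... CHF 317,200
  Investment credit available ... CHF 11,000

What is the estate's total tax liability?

Alternative minimum tax:
  Base (adjusted book income): CHF 317,200
  Less exemption CHF 109,000 → base CHF 208,200
  CHF 208,200 × 25% = CHF 52,050

Regular tax:
  CHF 122,000 × 15% = CHF 18,300
  CHF 62,600 × 23% = CHF 14,398
  → CHF 32,698
  Less investment credit CHF 11,000 → CHF 21,698

CHF 52,050 > CHF 21,698, so the alternative minimum tax is the binding amount.

CHF 52,050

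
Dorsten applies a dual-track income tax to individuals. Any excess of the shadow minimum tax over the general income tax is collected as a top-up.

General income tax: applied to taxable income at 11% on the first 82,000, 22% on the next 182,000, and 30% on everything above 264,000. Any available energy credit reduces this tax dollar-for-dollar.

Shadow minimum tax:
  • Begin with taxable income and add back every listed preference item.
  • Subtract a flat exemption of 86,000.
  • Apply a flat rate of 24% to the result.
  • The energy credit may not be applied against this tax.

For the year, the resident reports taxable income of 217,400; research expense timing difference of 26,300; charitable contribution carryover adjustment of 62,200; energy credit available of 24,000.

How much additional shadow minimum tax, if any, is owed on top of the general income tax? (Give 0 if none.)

37,968

Shadow minimum tax:
  Adjusted income: 217,400 + 26,300 + 62,200 = 305,900
  Less exemption 86,000 → base 219,900
  219,900 × 24% = 52,776

General income tax:
  82,000 × 11% = 9,020
  135,400 × 22% = 29,788
  → 38,808
  Less energy credit 24,000 → 14,808

Excess of shadow minimum tax over general income tax: 52,776 − 14,808 = 37,968.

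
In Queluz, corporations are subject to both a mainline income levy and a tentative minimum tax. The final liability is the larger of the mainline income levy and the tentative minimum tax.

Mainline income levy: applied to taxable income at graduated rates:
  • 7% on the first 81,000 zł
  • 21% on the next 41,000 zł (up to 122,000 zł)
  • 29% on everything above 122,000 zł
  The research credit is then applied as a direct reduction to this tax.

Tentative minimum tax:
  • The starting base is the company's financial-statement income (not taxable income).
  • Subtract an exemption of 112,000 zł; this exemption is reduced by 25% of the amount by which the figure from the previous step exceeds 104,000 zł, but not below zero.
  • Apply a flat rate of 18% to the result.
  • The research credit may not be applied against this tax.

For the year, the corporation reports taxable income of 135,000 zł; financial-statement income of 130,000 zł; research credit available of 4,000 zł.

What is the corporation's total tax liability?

14,050 zł

Tentative minimum tax:
  Base (financial-statement income): 130,000 zł
  Exemption: 112,000 zł − 25% × (130,000 zł − 104,000 zł) = 112,000 zł − 6,500 zł = 105,500 zł
  Base: 130,000 zł − 105,500 zł = 24,500 zł
  24,500 zł × 18% = 4,410 zł

Mainline income levy:
  81,000 zł × 7% = 5,670 zł
  41,000 zł × 21% = 8,610 zł
  13,000 zł × 29% = 3,770 zł
  → 18,050 zł
  Less research credit 4,000 zł → 14,050 zł

14,050 zł > 4,410 zł, so the mainline income levy governs.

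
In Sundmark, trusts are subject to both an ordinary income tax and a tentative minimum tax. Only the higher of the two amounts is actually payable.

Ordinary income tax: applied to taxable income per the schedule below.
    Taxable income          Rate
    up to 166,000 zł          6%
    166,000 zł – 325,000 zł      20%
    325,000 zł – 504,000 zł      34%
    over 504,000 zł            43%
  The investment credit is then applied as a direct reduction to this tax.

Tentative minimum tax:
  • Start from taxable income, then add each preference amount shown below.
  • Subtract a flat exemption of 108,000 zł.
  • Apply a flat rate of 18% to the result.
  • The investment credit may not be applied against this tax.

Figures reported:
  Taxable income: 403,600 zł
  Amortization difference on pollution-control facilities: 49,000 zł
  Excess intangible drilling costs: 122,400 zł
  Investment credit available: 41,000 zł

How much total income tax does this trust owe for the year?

Ordinary income tax:
  166,000 zł × 6% = 9,960 zł
  159,000 zł × 20% = 31,800 zł
  78,600 zł × 34% = 26,724 zł
  → 68,484 zł
  Less investment credit 41,000 zł → 27,484 zł

Tentative minimum tax:
  Adjusted income: 403,600 zł + 49,000 zł + 122,400 zł = 575,000 zł
  Less exemption 108,000 zł → base 467,000 zł
  467,000 zł × 18% = 84,060 zł

84,060 zł > 27,484 zł, so the tentative minimum tax is the binding amount.

84,060 zł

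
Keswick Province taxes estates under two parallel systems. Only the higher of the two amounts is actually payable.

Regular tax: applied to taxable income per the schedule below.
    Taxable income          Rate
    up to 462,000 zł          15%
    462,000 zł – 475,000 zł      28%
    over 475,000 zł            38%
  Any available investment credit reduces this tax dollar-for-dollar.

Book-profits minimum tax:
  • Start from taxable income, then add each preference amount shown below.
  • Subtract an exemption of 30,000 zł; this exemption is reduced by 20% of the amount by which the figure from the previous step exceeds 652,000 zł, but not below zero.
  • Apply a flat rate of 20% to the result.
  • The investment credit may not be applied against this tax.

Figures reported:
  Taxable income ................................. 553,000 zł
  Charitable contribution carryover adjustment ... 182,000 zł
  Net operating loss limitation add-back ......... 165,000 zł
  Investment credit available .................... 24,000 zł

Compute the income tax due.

180,000 zł

Book-profits minimum tax:
  Adjusted income: 553,000 zł + 182,000 zł + 165,000 zł = 900,000 zł
  Exemption: 20% × (900,000 zł − 652,000 zł) = 49,600 zł ≥ 30,000 zł, so the exemption is fully phased out
  Base: 900,000 zł − 0 zł = 900,000 zł
  900,000 zł × 20% = 180,000 zł

Regular tax:
  462,000 zł × 15% = 69,300 zł
  13,000 zł × 28% = 3,640 zł
  78,000 zł × 38% = 29,640 zł
  → 102,580 zł
  Less investment credit 24,000 zł → 78,580 zł

180,000 zł > 78,580 zł, so the book-profits minimum tax is the binding amount.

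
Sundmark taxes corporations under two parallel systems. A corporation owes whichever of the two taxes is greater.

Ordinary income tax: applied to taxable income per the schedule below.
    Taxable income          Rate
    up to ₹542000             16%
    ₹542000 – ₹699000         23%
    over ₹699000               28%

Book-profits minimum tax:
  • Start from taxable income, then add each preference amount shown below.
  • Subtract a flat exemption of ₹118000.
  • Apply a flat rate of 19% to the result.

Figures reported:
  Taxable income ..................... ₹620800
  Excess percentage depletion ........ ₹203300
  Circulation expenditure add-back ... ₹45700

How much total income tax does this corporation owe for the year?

Book-profits minimum tax:
  Adjusted income: ₹620800 + ₹203300 + ₹45700 = ₹869800
  Less exemption ₹118000 → base ₹751800
  ₹751800 × 19% = ₹142842

Ordinary income tax:
  ₹542000 × 16% = ₹86720
  ₹78800 × 23% = ₹18124
  → ₹104844

₹142842 > ₹104844, so the book-profits minimum tax is the binding amount.

₹142842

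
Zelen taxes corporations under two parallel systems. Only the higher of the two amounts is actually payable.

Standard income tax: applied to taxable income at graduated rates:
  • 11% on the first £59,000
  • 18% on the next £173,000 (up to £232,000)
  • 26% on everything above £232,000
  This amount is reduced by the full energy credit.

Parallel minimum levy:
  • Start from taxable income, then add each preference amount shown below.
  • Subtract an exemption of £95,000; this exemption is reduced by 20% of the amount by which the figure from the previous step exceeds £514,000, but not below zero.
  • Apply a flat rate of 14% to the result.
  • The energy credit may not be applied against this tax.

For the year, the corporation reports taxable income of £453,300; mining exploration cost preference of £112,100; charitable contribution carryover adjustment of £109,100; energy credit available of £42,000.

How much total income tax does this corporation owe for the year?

£85,624

Standard income tax:
  £59,000 × 11% = £6,490
  £173,000 × 18% = £31,140
  £221,300 × 26% = £57,538
  → £95,168
  Less energy credit £42,000 → £53,168

Parallel minimum levy:
  Adjusted income: £453,300 + £112,100 + £109,100 = £674,500
  Exemption: £95,000 − 20% × (£674,500 − £514,000) = £95,000 − £32,100 = £62,900
  Base: £674,500 − £62,900 = £611,600
  £611,600 × 14% = £85,624

£85,624 > £53,168, so the parallel minimum levy is the binding amount.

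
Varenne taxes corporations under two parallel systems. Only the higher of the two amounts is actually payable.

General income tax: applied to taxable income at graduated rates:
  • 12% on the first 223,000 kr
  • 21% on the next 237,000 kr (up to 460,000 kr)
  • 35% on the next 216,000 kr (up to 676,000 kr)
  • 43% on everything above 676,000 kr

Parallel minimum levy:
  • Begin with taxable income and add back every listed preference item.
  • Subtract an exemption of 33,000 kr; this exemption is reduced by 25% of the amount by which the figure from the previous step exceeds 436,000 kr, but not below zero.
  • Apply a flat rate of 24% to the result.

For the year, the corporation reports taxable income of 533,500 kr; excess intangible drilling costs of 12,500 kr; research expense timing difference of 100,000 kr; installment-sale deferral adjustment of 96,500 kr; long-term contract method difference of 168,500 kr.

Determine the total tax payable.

Parallel minimum levy:
  Adjusted income: 533,500 kr + 12,500 kr + 100,000 kr + 96,500 kr + 168,500 kr = 911,000 kr
  Exemption: 25% × (911,000 kr − 436,000 kr) = 118,750 kr ≥ 33,000 kr, so the exemption is fully phased out
  Base: 911,000 kr − 0 kr = 911,000 kr
  911,000 kr × 24% = 218,640 kr

General income tax:
  223,000 kr × 12% = 26,760 kr
  237,000 kr × 21% = 49,770 kr
  73,500 kr × 35% = 25,725 kr
  → 102,255 kr

218,640 kr > 102,255 kr, so the parallel minimum levy is the binding amount.

218,640 kr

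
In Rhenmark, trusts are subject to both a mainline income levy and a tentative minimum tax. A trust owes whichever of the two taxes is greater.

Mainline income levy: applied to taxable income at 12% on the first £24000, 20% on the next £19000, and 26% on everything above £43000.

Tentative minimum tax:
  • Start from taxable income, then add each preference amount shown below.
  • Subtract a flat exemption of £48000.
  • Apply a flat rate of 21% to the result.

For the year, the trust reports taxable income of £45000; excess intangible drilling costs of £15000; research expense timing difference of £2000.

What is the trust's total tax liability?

Mainline income levy:
  £24000 × 12% = £2880
  £19000 × 20% = £3800
  £2000 × 26% = £520
  → £7200

Tentative minimum tax:
  Adjusted income: £45000 + £15000 + £2000 = £62000
  Less exemption £48000 → base £14000
  £14000 × 21% = £2940

£7200 > £2940, so the mainline income levy governs.

£7200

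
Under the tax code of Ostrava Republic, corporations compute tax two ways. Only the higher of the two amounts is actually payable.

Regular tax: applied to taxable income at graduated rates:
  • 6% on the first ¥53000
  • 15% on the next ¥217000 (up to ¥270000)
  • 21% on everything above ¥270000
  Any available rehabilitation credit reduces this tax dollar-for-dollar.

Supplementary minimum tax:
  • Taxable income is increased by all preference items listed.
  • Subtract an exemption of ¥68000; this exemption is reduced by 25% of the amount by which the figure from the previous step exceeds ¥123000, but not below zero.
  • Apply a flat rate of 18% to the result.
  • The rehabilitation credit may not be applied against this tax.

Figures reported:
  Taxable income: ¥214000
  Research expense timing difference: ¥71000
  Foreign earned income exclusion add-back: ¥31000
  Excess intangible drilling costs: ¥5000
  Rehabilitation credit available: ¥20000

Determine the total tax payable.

Regular tax:
  ¥53000 × 6% = ¥3180
  ¥161000 × 15% = ¥24150
  → ¥27330
  Less rehabilitation credit ¥20000 → ¥7330

Supplementary minimum tax:
  Adjusted income: ¥214000 + ¥71000 + ¥31000 + ¥5000 = ¥321000
  Exemption: ¥68000 − 25% × (¥321000 − ¥123000) = ¥68000 − ¥49500 = ¥18500
  Base: ¥321000 − ¥18500 = ¥302500
  ¥302500 × 18% = ¥54450

¥54450 > ¥7330, so the supplementary minimum tax is the binding amount.

¥54450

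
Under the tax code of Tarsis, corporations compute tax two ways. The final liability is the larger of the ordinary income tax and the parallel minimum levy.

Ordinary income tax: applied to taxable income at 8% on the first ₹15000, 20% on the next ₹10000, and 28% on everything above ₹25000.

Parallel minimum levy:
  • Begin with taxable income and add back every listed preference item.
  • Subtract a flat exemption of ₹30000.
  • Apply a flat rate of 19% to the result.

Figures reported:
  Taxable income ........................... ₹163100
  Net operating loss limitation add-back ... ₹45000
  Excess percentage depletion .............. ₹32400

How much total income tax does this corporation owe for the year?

₹41868

Ordinary income tax:
  ₹15000 × 8% = ₹1200
  ₹10000 × 20% = ₹2000
  ₹138100 × 28% = ₹38668
  → ₹41868

Parallel minimum levy:
  Adjusted income: ₹163100 + ₹45000 + ₹32400 = ₹240500
  Less exemption ₹30000 → base ₹210500
  ₹210500 × 19% = ₹39995

₹41868 > ₹39995, so the ordinary income tax governs.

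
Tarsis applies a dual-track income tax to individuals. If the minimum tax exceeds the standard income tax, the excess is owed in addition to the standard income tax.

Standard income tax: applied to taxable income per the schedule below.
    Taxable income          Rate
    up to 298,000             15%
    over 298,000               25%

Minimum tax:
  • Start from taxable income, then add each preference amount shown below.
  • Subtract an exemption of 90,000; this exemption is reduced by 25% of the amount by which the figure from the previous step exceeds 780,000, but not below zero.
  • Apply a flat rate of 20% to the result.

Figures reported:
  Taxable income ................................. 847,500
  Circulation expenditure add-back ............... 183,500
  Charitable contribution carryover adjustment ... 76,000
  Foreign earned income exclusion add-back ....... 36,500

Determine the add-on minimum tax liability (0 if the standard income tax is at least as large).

Minimum tax:
  Adjusted income: 847,500 + 183,500 + 76,000 + 36,500 = 1,143,500
  Exemption: 25% × (1,143,500 − 780,000) = 90,875 ≥ 90,000, so the exemption is fully phased out
  Base: 1,143,500 − 0 = 1,143,500
  1,143,500 × 20% = 228,700

Standard income tax:
  298,000 × 15% = 44,700
  549,500 × 25% = 137,375
  → 182,075

Excess of minimum tax over standard income tax: 228,700 − 182,075 = 46,625.

46,625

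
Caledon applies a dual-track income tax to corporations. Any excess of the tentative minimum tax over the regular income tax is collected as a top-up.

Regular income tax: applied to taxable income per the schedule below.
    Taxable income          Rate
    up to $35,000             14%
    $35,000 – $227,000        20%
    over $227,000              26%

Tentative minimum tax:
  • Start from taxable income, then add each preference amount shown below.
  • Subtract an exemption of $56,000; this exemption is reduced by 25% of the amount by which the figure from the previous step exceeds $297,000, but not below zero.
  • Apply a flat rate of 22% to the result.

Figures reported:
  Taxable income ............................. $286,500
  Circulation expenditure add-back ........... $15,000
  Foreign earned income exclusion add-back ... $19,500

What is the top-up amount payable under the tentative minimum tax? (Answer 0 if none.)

$850

Tentative minimum tax:
  Adjusted income: $286,500 + $15,000 + $19,500 = $321,000
  Exemption: $56,000 − 25% × ($321,000 − $297,000) = $56,000 − $6,000 = $50,000
  Base: $321,000 − $50,000 = $271,000
  $271,000 × 22% = $59,620

Regular income tax:
  $35,000 × 14% = $4,900
  $192,000 × 20% = $38,400
  $59,500 × 26% = $15,470
  → $58,770

Excess of tentative minimum tax over regular income tax: $59,620 − $58,770 = $850.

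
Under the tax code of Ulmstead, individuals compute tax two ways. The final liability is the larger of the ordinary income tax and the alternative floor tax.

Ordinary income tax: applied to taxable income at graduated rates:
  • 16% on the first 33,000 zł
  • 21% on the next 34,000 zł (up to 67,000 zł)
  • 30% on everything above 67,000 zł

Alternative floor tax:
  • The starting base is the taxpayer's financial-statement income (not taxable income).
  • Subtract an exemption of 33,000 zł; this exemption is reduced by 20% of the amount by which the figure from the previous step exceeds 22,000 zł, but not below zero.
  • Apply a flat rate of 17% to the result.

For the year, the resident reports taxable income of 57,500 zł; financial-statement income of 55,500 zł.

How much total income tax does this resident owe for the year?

Alternative floor tax:
  Base (financial-statement income): 55,500 zł
  Exemption: 33,000 zł − 20% × (55,500 zł − 22,000 zł) = 33,000 zł − 6,700 zł = 26,300 zł
  Base: 55,500 zł − 26,300 zł = 29,200 zł
  29,200 zł × 17% = 4,964 zł

Ordinary income tax:
  33,000 zł × 16% = 5,280 zł
  24,500 zł × 21% = 5,145 zł
  → 10,425 zł

10,425 zł > 4,964 zł, so the ordinary income tax governs.

10,425 zł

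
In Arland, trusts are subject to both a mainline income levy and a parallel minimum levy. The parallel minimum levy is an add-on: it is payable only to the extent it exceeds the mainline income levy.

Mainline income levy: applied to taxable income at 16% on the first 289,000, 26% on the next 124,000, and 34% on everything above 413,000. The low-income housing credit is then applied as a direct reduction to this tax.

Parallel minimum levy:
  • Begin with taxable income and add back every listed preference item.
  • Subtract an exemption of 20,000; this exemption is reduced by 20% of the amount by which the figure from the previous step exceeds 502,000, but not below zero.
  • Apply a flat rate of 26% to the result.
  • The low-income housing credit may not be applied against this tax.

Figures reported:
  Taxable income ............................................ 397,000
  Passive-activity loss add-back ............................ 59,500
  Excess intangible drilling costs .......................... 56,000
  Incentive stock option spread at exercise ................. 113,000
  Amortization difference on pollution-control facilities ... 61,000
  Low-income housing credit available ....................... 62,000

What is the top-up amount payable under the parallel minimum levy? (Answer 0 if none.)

Parallel minimum levy:
  Adjusted income: 397,000 + 59,500 + 56,000 + 113,000 + 61,000 = 686,500
  Exemption: 20% × (686,500 − 502,000) = 36,900 ≥ 20,000, so the exemption is fully phased out
  Base: 686,500 − 0 = 686,500
  686,500 × 26% = 178,490

Mainline income levy:
  289,000 × 16% = 46,240
  108,000 × 26% = 28,080
  → 74,320
  Less low-income housing credit 62,000 → 12,320

Excess of parallel minimum levy over mainline income levy: 178,490 − 12,320 = 166,170.

166,170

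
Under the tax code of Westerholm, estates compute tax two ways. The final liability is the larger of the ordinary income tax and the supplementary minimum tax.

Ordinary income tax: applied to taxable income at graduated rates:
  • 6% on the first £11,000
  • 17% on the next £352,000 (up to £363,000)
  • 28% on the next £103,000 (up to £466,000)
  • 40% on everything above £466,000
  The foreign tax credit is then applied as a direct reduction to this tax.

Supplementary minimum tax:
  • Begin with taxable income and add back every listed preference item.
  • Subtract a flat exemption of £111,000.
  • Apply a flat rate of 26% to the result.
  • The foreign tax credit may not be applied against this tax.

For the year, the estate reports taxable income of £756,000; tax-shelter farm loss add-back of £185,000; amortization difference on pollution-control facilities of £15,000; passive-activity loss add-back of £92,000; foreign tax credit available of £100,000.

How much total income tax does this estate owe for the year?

£243,620

Ordinary income tax:
  £11,000 × 6% = £660
  £352,000 × 17% = £59,840
  £103,000 × 28% = £28,840
  £290,000 × 40% = £116,000
  → £205,340
  Less foreign tax credit £100,000 → £105,340

Supplementary minimum tax:
  Adjusted income: £756,000 + £185,000 + £15,000 + £92,000 = £1,048,000
  Less exemption £111,000 → base £937,000
  £937,000 × 26% = £243,620

£243,620 > £105,340, so the supplementary minimum tax is the binding amount.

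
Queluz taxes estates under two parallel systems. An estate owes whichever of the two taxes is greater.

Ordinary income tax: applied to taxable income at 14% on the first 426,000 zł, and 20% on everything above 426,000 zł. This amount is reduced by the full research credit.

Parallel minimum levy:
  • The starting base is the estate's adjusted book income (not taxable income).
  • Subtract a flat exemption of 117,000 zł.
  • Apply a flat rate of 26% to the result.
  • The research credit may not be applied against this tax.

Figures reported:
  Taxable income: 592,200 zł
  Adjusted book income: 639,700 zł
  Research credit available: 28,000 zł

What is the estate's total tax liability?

135,902 zł

Ordinary income tax:
  426,000 zł × 14% = 59,640 zł
  166,200 zł × 20% = 33,240 zł
  → 92,880 zł
  Less research credit 28,000 zł → 64,880 zł

Parallel minimum levy:
  Base (adjusted book income): 639,700 zł
  Less exemption 117,000 zł → base 522,700 zł
  522,700 zł × 26% = 135,902 zł

135,902 zł > 64,880 zł, so the parallel minimum levy is the binding amount.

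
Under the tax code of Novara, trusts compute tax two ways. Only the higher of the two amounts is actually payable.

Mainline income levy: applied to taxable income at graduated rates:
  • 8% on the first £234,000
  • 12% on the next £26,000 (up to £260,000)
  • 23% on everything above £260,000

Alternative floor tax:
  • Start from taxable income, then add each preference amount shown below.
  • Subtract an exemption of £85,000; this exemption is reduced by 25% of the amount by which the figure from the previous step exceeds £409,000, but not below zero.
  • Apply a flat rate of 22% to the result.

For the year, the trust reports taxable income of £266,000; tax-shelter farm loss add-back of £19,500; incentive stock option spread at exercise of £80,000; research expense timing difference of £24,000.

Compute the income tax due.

Alternative floor tax:
  Adjusted income: £266,000 + £19,500 + £80,000 + £24,000 = £389,500
  Exemption: £389,500 ≤ £409,000, so full £85,000 applies
  Base: £389,500 − £85,000 = £304,500
  £304,500 × 22% = £66,990

Mainline income levy:
  £234,000 × 8% = £18,720
  £26,000 × 12% = £3,120
  £6,000 × 23% = £1,380
  → £23,220

£66,990 > £23,220, so the alternative floor tax is the binding amount.

£66,990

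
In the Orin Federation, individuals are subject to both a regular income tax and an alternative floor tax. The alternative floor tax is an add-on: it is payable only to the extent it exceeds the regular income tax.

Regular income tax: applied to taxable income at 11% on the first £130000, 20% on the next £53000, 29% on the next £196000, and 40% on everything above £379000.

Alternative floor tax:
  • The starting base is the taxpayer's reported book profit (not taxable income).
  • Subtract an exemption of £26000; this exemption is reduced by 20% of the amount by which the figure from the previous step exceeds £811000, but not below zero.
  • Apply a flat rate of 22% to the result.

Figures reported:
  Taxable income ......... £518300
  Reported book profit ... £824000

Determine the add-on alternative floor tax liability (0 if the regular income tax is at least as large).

Regular income tax:
  £130000 × 11% = £14300
  £53000 × 20% = £10600
  £196000 × 29% = £56840
  £139300 × 40% = £55720
  → £137460

Alternative floor tax:
  Base (reported book profit): £824000
  Exemption: £26000 − 20% × (£824000 − £811000) = £26000 − £2600 = £23400
  Base: £824000 − £23400 = £800600
  £800600 × 22% = £176132

Excess of alternative floor tax over regular income tax: £176132 − £137460 = £38672.

£38672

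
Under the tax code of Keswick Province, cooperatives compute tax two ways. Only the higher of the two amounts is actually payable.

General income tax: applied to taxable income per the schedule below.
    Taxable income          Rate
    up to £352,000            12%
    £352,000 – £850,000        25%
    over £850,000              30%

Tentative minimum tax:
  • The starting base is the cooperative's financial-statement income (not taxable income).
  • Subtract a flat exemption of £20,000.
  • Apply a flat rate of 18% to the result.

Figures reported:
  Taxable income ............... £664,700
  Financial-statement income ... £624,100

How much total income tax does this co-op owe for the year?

£120,415

General income tax:
  £352,000 × 12% = £42,240
  £312,700 × 25% = £78,175
  → £120,415

Tentative minimum tax:
  Base (financial-statement income): £624,100
  Less exemption £20,000 → base £604,100
  £604,100 × 18% = £108,738

£120,415 > £108,738, so the general income tax governs.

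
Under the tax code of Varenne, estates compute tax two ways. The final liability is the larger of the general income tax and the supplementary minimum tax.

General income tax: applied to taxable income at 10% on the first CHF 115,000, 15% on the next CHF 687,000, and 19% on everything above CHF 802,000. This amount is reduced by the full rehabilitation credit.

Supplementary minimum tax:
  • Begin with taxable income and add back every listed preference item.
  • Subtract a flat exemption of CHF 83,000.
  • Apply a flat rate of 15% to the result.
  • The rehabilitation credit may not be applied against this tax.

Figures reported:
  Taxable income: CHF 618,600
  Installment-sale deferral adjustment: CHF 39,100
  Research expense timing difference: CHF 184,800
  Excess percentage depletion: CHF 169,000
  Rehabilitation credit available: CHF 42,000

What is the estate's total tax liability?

CHF 139,275

General income tax:
  CHF 115,000 × 10% = CHF 11,500
  CHF 503,600 × 15% = CHF 75,540
  → CHF 87,040
  Less rehabilitation credit CHF 42,000 → CHF 45,040

Supplementary minimum tax:
  Adjusted income: CHF 618,600 + CHF 39,100 + CHF 184,800 + CHF 169,000 = CHF 1,011,500
  Less exemption CHF 83,000 → base CHF 928,500
  CHF 928,500 × 15% = CHF 139,275

CHF 139,275 > CHF 45,040, so the supplementary minimum tax is the binding amount.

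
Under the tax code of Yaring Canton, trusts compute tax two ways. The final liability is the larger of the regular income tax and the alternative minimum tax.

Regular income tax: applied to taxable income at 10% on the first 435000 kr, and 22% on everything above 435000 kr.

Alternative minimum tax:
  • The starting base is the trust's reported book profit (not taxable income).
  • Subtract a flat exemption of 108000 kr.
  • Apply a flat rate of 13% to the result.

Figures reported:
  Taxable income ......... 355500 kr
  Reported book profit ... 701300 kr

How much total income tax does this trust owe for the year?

77129 kr

Regular income tax:
  355500 kr × 10% = 35550 kr

Alternative minimum tax:
  Base (reported book profit): 701300 kr
  Less exemption 108000 kr → base 593300 kr
  593300 kr × 13% = 77129 kr

77129 kr > 35550 kr, so the alternative minimum tax is the binding amount.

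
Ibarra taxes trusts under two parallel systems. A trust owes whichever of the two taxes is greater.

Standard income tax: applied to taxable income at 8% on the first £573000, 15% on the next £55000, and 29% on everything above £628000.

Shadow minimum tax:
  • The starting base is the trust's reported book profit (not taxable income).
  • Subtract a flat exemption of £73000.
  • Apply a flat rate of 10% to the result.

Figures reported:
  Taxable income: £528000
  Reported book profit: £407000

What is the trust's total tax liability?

Standard income tax:
  £528000 × 8% = £42240

Shadow minimum tax:
  Base (reported book profit): £407000
  Less exemption £73000 → base £334000
  £334000 × 10% = £33400

£42240 > £33400, so the standard income tax governs.

£42240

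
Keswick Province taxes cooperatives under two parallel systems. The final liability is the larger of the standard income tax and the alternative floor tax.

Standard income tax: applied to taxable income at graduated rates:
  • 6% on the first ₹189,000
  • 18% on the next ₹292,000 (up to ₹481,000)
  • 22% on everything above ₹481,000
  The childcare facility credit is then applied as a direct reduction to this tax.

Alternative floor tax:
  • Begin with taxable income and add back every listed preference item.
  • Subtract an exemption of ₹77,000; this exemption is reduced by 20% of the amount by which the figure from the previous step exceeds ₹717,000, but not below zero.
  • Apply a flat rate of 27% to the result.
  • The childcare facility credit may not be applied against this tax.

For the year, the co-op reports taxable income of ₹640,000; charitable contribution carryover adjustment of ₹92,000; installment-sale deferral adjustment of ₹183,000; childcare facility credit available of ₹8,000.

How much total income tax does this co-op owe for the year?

₹236,952

Standard income tax:
  ₹189,000 × 6% = ₹11,340
  ₹292,000 × 18% = ₹52,560
  ₹159,000 × 22% = ₹34,980
  → ₹98,880
  Less childcare facility credit ₹8,000 → ₹90,880

Alternative floor tax:
  Adjusted income: ₹640,000 + ₹92,000 + ₹183,000 = ₹915,000
  Exemption: ₹77,000 − 20% × (₹915,000 − ₹717,000) = ₹77,000 − ₹39,600 = ₹37,400
  Base: ₹915,000 − ₹37,400 = ₹877,600
  ₹877,600 × 27% = ₹236,952

₹236,952 > ₹90,880, so the alternative floor tax is the binding amount.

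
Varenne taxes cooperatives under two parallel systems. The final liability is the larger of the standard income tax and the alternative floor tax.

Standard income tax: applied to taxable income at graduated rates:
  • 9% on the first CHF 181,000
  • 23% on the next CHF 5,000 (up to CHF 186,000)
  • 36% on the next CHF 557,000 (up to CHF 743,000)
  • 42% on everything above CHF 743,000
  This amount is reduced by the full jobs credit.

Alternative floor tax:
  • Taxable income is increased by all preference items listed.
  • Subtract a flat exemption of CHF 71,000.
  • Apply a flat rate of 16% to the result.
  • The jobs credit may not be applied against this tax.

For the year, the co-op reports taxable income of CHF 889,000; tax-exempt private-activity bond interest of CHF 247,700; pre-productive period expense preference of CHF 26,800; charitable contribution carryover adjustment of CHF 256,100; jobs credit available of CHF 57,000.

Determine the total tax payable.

CHF 222,280

Standard income tax:
  CHF 181,000 × 9% = CHF 16,290
  CHF 5,000 × 23% = CHF 1,150
  CHF 557,000 × 36% = CHF 200,520
  CHF 146,000 × 42% = CHF 61,320
  → CHF 279,280
  Less jobs credit CHF 57,000 → CHF 222,280

Alternative floor tax:
  Adjusted income: CHF 889,000 + CHF 247,700 + CHF 26,800 + CHF 256,100 = CHF 1,419,600
  Less exemption CHF 71,000 → base CHF 1,348,600
  CHF 1,348,600 × 16% = CHF 215,776

CHF 222,280 > CHF 215,776, so the standard income tax governs.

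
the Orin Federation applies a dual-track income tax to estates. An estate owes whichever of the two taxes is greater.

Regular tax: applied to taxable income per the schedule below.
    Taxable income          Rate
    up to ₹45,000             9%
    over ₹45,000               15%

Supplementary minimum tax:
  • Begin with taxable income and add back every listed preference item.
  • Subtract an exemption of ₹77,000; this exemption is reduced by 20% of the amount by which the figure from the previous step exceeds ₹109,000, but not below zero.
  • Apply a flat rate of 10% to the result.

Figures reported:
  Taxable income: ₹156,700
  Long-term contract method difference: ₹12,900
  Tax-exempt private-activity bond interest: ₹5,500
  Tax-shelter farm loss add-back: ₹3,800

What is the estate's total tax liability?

Supplementary minimum tax:
  Adjusted income: ₹156,700 + ₹12,900 + ₹5,500 + ₹3,800 = ₹178,900
  Exemption: ₹77,000 − 20% × (₹178,900 − ₹109,000) = ₹77,000 − ₹13,980 = ₹63,020
  Base: ₹178,900 − ₹63,020 = ₹115,880
  ₹115,880 × 10% = ₹11,588

Regular tax:
  ₹45,000 × 9% = ₹4,050
  ₹111,700 × 15% = ₹16,755
  → ₹20,805

₹20,805 > ₹11,588, so the regular tax governs.

₹20,805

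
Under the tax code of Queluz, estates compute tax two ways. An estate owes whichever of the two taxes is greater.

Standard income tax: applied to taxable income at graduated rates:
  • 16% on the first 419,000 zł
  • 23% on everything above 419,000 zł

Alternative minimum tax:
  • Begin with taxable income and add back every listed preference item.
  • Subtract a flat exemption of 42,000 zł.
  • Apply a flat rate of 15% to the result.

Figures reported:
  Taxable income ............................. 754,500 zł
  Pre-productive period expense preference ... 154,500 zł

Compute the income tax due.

144,205 zł

Standard income tax:
  419,000 zł × 16% = 67,040 zł
  335,500 zł × 23% = 77,165 zł
  → 144,205 zł

Alternative minimum tax:
  Adjusted income: 754,500 zł + 154,500 zł = 909,000 zł
  Less exemption 42,000 zł → base 867,000 zł
  867,000 zł × 15% = 130,050 zł

144,205 zł > 130,050 zł, so the standard income tax governs.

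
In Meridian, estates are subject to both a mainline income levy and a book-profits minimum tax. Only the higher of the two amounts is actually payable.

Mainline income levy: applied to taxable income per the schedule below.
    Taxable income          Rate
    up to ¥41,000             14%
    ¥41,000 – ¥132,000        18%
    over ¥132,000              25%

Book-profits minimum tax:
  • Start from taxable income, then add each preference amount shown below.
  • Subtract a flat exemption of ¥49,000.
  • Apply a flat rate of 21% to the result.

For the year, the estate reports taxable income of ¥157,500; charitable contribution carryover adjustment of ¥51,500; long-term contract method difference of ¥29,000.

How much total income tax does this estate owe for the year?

¥39,690

Book-profits minimum tax:
  Adjusted income: ¥157,500 + ¥51,500 + ¥29,000 = ¥238,000
  Less exemption ¥49,000 → base ¥189,000
  ¥189,000 × 21% = ¥39,690

Mainline income levy:
  ¥41,000 × 14% = ¥5,740
  ¥91,000 × 18% = ¥16,380
  ¥25,500 × 25% = ¥6,375
  → ¥28,495

¥39,690 > ¥28,495, so the book-profits minimum tax is the binding amount.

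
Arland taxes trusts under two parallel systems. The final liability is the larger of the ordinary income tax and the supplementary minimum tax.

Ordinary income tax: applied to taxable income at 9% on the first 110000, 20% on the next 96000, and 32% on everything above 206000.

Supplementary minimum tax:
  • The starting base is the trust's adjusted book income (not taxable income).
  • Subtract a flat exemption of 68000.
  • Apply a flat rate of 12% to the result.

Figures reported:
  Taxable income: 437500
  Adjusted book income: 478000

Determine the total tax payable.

103180

Supplementary minimum tax:
  Base (adjusted book income): 478000
  Less exemption 68000 → base 410000
  410000 × 12% = 49200

Ordinary income tax:
  110000 × 9% = 9900
  96000 × 20% = 19200
  231500 × 32% = 74080
  → 103180

103180 > 49200, so the ordinary income tax governs.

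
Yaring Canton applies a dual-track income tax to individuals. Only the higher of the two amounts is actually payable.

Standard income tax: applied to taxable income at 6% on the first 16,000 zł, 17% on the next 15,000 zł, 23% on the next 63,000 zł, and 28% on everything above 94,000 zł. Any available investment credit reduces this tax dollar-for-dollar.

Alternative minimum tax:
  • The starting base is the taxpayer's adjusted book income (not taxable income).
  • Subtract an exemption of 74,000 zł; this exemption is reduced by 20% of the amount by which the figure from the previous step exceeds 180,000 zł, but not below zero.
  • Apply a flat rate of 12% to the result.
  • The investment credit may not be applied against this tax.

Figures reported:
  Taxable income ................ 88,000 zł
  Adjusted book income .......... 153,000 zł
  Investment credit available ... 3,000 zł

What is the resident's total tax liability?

13,620 zł

Alternative minimum tax:
  Base (adjusted book income): 153,000 zł
  Exemption: 153,000 zł ≤ 180,000 zł, so full 74,000 zł applies
  Base: 153,000 zł − 74,000 zł = 79,000 zł
  79,000 zł × 12% = 9,480 zł

Standard income tax:
  16,000 zł × 6% = 960 zł
  15,000 zł × 17% = 2,550 zł
  57,000 zł × 23% = 13,110 zł
  → 16,620 zł
  Less investment credit 3,000 zł → 13,620 zł

13,620 zł > 9,480 zł, so the standard income tax governs.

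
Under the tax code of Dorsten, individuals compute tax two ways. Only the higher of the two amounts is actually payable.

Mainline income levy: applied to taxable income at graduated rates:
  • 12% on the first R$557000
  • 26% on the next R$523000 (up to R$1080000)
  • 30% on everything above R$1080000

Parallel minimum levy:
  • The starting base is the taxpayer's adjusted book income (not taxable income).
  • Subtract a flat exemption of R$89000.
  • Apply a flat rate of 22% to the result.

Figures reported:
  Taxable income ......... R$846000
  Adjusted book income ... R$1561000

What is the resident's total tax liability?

Mainline income levy:
  R$557000 × 12% = R$66840
  R$289000 × 26% = R$75140
  → R$141980

Parallel minimum levy:
  Base (adjusted book income): R$1561000
  Less exemption R$89000 → base R$1472000
  R$1472000 × 22% = R$323840

R$323840 > R$141980, so the parallel minimum levy is the binding amount.

R$323840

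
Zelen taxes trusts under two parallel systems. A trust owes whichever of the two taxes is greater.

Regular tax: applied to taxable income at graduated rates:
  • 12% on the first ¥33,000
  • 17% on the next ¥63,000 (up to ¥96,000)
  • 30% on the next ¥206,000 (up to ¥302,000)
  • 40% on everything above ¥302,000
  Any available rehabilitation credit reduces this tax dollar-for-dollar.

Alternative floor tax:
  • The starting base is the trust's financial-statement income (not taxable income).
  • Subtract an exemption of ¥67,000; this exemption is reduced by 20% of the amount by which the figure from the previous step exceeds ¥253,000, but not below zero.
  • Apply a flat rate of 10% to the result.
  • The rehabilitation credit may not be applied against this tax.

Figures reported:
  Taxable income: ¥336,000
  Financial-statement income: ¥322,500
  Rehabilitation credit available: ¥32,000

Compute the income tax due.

¥58,070

Regular tax:
  ¥33,000 × 12% = ¥3,960
  ¥63,000 × 17% = ¥10,710
  ¥206,000 × 30% = ¥61,800
  ¥34,000 × 40% = ¥13,600
  → ¥90,070
  Less rehabilitation credit ¥32,000 → ¥58,070

Alternative floor tax:
  Base (financial-statement income): ¥322,500
  Exemption: ¥67,000 − 20% × (¥322,500 − ¥253,000) = ¥67,000 − ¥13,900 = ¥53,100
  Base: ¥322,500 − ¥53,100 = ¥269,400
  ¥269,400 × 10% = ¥26,940

¥58,070 > ¥26,940, so the regular tax governs.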